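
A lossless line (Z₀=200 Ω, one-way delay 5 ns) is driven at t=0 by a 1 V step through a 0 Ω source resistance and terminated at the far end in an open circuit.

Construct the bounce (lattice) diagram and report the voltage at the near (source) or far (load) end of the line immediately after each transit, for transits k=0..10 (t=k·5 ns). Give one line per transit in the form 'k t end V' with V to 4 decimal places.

0 0 source 1.0000
1 5 load 2.0000
2 10 source 1.0000
3 15 load 0.0000
4 20 source 1.0000
5 25 load 2.0000
6 30 source 1.0000
7 35 load 0.0000
8 40 source 1.0000
9 45 load 2.0000
10 50 source 1.0000

Γ_L=1.000000, Γ_S=-1.000000; launch V₁=1·200/200=1.000000
k=0 src: V=1.0000
k=1 load: inc=1.000000, refl=1.000000·1.000000=1.0000; V=0.000000+1.000000+1.000000=2.0000
k=2 src: inc=1.000000, refl=1.000000·-1.000000=-1.0000; V=1.000000+1.000000+-1.000000=1.0000
k=3 load: inc=-1.000000, refl=-1.000000·1.000000=-1.0000; V=2.000000+-1.000000+-1.000000=0.0000
k=4 src: inc=-1.000000, refl=-1.000000·-1.000000=1.0000; V=1.000000+-1.000000+1.000000=1.0000
k=5 load: inc=1.000000, refl=1.000000·1.000000=1.0000; V=0.000000+1.000000+1.000000=2.0000
k=6 src: inc=1.000000, refl=1.000000·-1.000000=-1.0000; V=1.000000+1.000000+-1.000000=1.0000
k=7 load: inc=-1.000000, refl=-1.000000·1.000000=-1.0000; V=2.000000+-1.000000+-1.000000=0.0000
k=8 src: inc=-1.000000, refl=-1.000000·-1.000000=1.0000; V=1.000000+-1.000000+1.000000=1.0000
k=9 load: inc=1.000000, refl=1.000000·1.000000=1.0000; V=0.000000+1.000000+1.000000=2.0000
k=10 src: inc=1.000000, refl=1.000000·-1.000000=-1.0000; V=1.000000+1.000000+-1.000000=1.0000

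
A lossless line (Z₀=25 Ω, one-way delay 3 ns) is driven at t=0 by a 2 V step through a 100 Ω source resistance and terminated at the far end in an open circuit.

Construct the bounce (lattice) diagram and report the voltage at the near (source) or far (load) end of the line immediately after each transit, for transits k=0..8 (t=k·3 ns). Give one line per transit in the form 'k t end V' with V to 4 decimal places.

0 0 source 0.4000
1 3 load 0.8000
2 6 source 1.0400
3 9 load 1.2800
4 12 source 1.4240
5 15 load 1.5680
6 18 source 1.6544
7 21 load 1.7408
8 24 source 1.7926

Γ_L=1.000000, Γ_S=0.600000; launch V₁=2·25/125=0.400000
k=0 src: V=0.4000
k=1 load: inc=0.400000, refl=0.400000·1.000000=0.4000; V=0.000000+0.400000+0.400000=0.8000
k=2 src: inc=0.400000, refl=0.400000·0.600000=0.2400; V=0.400000+0.400000+0.240000=1.0400
k=3 load: inc=0.240000, refl=0.240000·1.000000=0.2400; V=0.800000+0.240000+0.240000=1.2800
k=4 src: inc=0.240000, refl=0.240000·0.600000=0.1440; V=1.040000+0.240000+0.144000=1.4240
k=5 load: inc=0.144000, refl=0.144000·1.000000=0.1440; V=1.280000+0.144000+0.144000=1.5680
k=6 src: inc=0.144000, refl=0.144000·0.600000=0.0864; V=1.424000+0.144000+0.086400=1.6544
k=7 load: inc=0.086400, refl=0.086400·1.000000=0.0864; V=1.568000+0.086400+0.086400=1.7408
k=8 src: inc=0.086400, refl=0.086400·0.600000=0.0518; V=1.654400+0.086400+0.051840=1.7926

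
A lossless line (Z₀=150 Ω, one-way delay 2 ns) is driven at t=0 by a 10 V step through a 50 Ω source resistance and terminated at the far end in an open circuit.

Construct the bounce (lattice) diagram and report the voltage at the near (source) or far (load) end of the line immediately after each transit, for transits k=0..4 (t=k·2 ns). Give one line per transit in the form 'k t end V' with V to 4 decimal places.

Γ_L=1.000000, Γ_S=-0.500000; launch V₁=10·150/200=7.500000
k=0 src: V=7.5000
k=1 load: inc=7.500000, refl=7.500000·1.000000=7.5000; V=0.000000+7.500000+7.500000=15.0000
k=2 src: inc=7.500000, refl=7.500000·-0.500000=-3.7500; V=7.500000+7.500000+-3.750000=11.2500
k=3 load: inc=-3.750000, refl=-3.750000·1.000000=-3.7500; V=15.000000+-3.750000+-3.750000=7.5000
k=4 src: inc=-3.750000, refl=-3.750000·-0.500000=1.8750; V=11.250000+-3.750000+1.875000=9.3750

0 0 source 7.5000
1 2 load 15.0000
2 4 source 11.2500
3 6 load 7.5000
4 8 source 9.3750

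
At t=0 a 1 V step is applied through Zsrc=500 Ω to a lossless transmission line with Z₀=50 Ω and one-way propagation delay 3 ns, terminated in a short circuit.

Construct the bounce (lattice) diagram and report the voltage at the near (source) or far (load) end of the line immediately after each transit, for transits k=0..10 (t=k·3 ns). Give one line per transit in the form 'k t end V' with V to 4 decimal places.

0 0 source 0.0909
1 3 load 0.0000
2 6 source -0.0744
3 9 load 0.0000
4 12 source 0.0609
5 15 load 0.0000
6 18 source -0.0498
7 21 load 0.0000
8 24 source 0.0407
9 27 load 0.0000
10 30 source -0.0333

Γ_L=-1.000000, Γ_S=0.818182; launch V₁=1·50/550=0.090909
k=0 src: V=0.0909
k=1 load: inc=0.090909, refl=0.090909·-1.000000=-0.0909; V=0.000000+0.090909+-0.090909=0.0000
k=2 src: inc=-0.090909, refl=-0.090909·0.818182=-0.0744; V=0.090909+-0.090909+-0.074380=-0.0744
k=3 load: inc=-0.074380, refl=-0.074380·-1.000000=0.0744; V=0.000000+-0.074380+0.074380=0.0000
k=4 src: inc=0.074380, refl=0.074380·0.818182=0.0609; V=-0.074380+0.074380+0.060856=0.0609
k=5 load: inc=0.060856, refl=0.060856·-1.000000=-0.0609; V=0.000000+0.060856+-0.060856=0.0000
k=6 src: inc=-0.060856, refl=-0.060856·0.818182=-0.0498; V=0.060856+-0.060856+-0.049792=-0.0498
k=7 load: inc=-0.049792, refl=-0.049792·-1.000000=0.0498; V=0.000000+-0.049792+0.049792=0.0000
k=8 src: inc=0.049792, refl=0.049792·0.818182=0.0407; V=-0.049792+0.049792+0.040739=0.0407
k=9 load: inc=0.040739, refl=0.040739·-1.000000=-0.0407; V=0.000000+0.040739+-0.040739=0.0000
k=10 src: inc=-0.040739, refl=-0.040739·0.818182=-0.0333; V=0.040739+-0.040739+-0.033332=-0.0333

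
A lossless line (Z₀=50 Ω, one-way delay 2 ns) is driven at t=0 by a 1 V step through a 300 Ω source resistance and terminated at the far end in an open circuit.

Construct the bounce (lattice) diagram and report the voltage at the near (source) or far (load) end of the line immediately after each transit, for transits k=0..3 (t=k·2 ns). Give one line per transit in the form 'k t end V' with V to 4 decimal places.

0 0 source 0.1429
1 2 load 0.2857
2 4 source 0.3878
3 6 load 0.4898

Γ_L=1.000000, Γ_S=0.714286; launch V₁=1·50/350=0.142857
k=0 src: V=0.1429
k=1 load: inc=0.142857, refl=0.142857·1.000000=0.1429; V=0.000000+0.142857+0.142857=0.2857
k=2 src: inc=0.142857, refl=0.142857·0.714286=0.1020; V=0.142857+0.142857+0.102041=0.3878
k=3 load: inc=0.102041, refl=0.102041·1.000000=0.1020; V=0.285714+0.102041+0.102041=0.4898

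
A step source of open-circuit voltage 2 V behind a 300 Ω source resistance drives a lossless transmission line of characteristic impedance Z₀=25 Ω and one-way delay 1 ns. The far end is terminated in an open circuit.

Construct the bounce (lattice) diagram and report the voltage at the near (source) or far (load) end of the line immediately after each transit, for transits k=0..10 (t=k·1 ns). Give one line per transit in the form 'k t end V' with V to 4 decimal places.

Γ_L=1.000000, Γ_S=0.846154; launch V₁=2·25/325=0.153846
k=0 src: V=0.1538
k=1 load: inc=0.153846, refl=0.153846·1.000000=0.1538; V=0.000000+0.153846+0.153846=0.3077
k=2 src: inc=0.153846, refl=0.153846·0.846154=0.1302; V=0.153846+0.153846+0.130178=0.4379
k=3 load: inc=0.130178, refl=0.130178·1.000000=0.1302; V=0.307692+0.130178+0.130178=0.5680
k=4 src: inc=0.130178, refl=0.130178·0.846154=0.1102; V=0.437870+0.130178+0.110150=0.6782
k=5 load: inc=0.110150, refl=0.110150·1.000000=0.1102; V=0.568047+0.110150+0.110150=0.7883
k=6 src: inc=0.110150, refl=0.110150·0.846154=0.0932; V=0.678198+0.110150+0.093204=0.8816
k=7 load: inc=0.093204, refl=0.093204·1.000000=0.0932; V=0.788348+0.093204+0.093204=0.9748
k=8 src: inc=0.093204, refl=0.093204·0.846154=0.0789; V=0.881552+0.093204+0.078865=1.0536
k=9 load: inc=0.078865, refl=0.078865·1.000000=0.0789; V=0.974756+0.078865+0.078865=1.1325
k=10 src: inc=0.078865, refl=0.078865·0.846154=0.0667; V=1.053621+0.078865+0.066732=1.1992

0 0 source 0.1538
1 1 load 0.3077
2 2 source 0.4379
3 3 load 0.5680
4 4 source 0.6782
5 5 load 0.7883
6 6 source 0.8816
7 7 load 0.9748
8 8 source 1.0536
9 9 load 1.1325
10 10 source 1.1992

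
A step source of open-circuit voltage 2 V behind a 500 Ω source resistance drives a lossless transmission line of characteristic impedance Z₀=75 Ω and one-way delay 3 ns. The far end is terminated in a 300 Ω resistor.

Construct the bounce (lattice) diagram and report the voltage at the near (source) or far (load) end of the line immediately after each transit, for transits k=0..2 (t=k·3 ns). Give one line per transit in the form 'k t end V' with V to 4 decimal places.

0 0 source 0.2609
1 3 load 0.4174
2 6 source 0.5331

Γ_L=0.600000, Γ_S=0.739130; launch V₁=2·75/575=0.260870
k=0 src: V=0.2609
k=1 load: inc=0.260870, refl=0.260870·0.600000=0.1565; V=0.000000+0.260870+0.156522=0.4174
k=2 src: inc=0.156522, refl=0.156522·0.739130=0.1157; V=0.260870+0.156522+0.115690=0.5331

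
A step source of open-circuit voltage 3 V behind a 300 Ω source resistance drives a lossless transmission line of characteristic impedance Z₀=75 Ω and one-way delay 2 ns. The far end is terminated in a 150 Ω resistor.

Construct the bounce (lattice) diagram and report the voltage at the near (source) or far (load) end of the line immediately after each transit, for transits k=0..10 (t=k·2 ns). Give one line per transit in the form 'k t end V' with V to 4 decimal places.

Γ_L=0.333333, Γ_S=0.600000; launch V₁=3·75/375=0.600000
k=0 src: V=0.6000
k=1 load: inc=0.600000, refl=0.600000·0.333333=0.2000; V=0.000000+0.600000+0.200000=0.8000
k=2 src: inc=0.200000, refl=0.200000·0.600000=0.1200; V=0.600000+0.200000+0.120000=0.9200
k=3 load: inc=0.120000, refl=0.120000·0.333333=0.0400; V=0.800000+0.120000+0.040000=0.9600
k=4 src: inc=0.040000, refl=0.040000·0.600000=0.0240; V=0.920000+0.040000+0.024000=0.9840
k=5 load: inc=0.024000, refl=0.024000·0.333333=0.0080; V=0.960000+0.024000+0.008000=0.9920
k=6 src: inc=0.008000, refl=0.008000·0.600000=0.0048; V=0.984000+0.008000+0.004800=0.9968
k=7 load: inc=0.004800, refl=0.004800·0.333333=0.0016; V=0.992000+0.004800+0.001600=0.9984
k=8 src: inc=0.001600, refl=0.001600·0.600000=0.0010; V=0.996800+0.001600+0.000960=0.9994
k=9 load: inc=0.000960, refl=0.000960·0.333333=0.0003; V=0.998400+0.000960+0.000320=0.9997
k=10 src: inc=0.000320, refl=0.000320·0.600000=0.0002; V=0.999360+0.000320+0.000192=0.9999

0 0 source 0.6000
1 2 load 0.8000
2 4 source 0.9200
3 6 load 0.9600
4 8 source 0.9840
5 10 load 0.9920
6 12 source 0.9968
7 14 load 0.9984
8 16 source 0.9994
9 18 load 0.9997
10 20 source 0.9999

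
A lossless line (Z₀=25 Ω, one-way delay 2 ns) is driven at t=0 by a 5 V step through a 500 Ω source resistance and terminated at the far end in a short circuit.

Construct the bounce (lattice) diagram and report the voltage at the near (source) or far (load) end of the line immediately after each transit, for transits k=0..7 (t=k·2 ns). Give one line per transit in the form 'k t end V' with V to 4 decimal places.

Γ_L=-1.000000, Γ_S=0.904762; launch V₁=5·25/525=0.238095
k=0 src: V=0.2381
k=1 load: inc=0.238095, refl=0.238095·-1.000000=-0.2381; V=0.000000+0.238095+-0.238095=0.0000
k=2 src: inc=-0.238095, refl=-0.238095·0.904762=-0.2154; V=0.238095+-0.238095+-0.215420=-0.2154
k=3 load: inc=-0.215420, refl=-0.215420·-1.000000=0.2154; V=0.000000+-0.215420+0.215420=0.0000
k=4 src: inc=0.215420, refl=0.215420·0.904762=0.1949; V=-0.215420+0.215420+0.194903=0.1949
k=5 load: inc=0.194903, refl=0.194903·-1.000000=-0.1949; V=0.000000+0.194903+-0.194903=0.0000
k=6 src: inc=-0.194903, refl=-0.194903·0.904762=-0.1763; V=0.194903+-0.194903+-0.176341=-0.1763
k=7 load: inc=-0.176341, refl=-0.176341·-1.000000=0.1763; V=0.000000+-0.176341+0.176341=0.0000

0 0 source 0.2381
1 2 load 0.0000
2 4 source -0.2154
3 6 load 0.0000
4 8 source 0.1949
5 10 load 0.0000
6 12 source -0.1763
7 14 load 0.0000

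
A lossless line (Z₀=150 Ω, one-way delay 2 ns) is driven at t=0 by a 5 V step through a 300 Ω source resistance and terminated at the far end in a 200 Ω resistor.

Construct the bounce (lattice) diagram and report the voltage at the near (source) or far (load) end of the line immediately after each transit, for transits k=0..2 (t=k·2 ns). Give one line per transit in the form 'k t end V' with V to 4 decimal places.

Γ_L=0.142857, Γ_S=0.333333; launch V₁=5·150/450=1.666667
k=0 src: V=1.6667
k=1 load: inc=1.666667, refl=1.666667·0.142857=0.2381; V=0.000000+1.666667+0.238095=1.9048
k=2 src: inc=0.238095, refl=0.238095·0.333333=0.0794; V=1.666667+0.238095+0.079365=1.9841

0 0 source 1.6667
1 2 load 1.9048
2 4 source 1.9841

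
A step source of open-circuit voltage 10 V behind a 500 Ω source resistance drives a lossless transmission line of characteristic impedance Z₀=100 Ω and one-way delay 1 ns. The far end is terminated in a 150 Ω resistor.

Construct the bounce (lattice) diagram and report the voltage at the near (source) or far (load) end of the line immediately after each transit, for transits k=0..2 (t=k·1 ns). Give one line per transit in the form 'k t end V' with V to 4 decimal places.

Γ_L=0.200000, Γ_S=0.666667; launch V₁=10·100/600=1.666667
k=0 src: V=1.6667
k=1 load: inc=1.666667, refl=1.666667·0.200000=0.3333; V=0.000000+1.666667+0.333333=2.0000
k=2 src: inc=0.333333, refl=0.333333·0.666667=0.2222; V=1.666667+0.333333+0.222222=2.2222

0 0 source 1.6667
1 1 load 2.0000
2 2 source 2.2222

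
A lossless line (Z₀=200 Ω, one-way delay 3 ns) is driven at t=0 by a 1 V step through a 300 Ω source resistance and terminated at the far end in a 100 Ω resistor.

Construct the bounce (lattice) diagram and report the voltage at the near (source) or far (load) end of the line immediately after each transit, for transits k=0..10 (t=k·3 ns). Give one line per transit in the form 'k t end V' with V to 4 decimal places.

0 0 source 0.4000
1 3 load 0.2667
2 6 source 0.2400
3 9 load 0.2489
4 12 source 0.2507
5 15 load 0.2501
6 18 source 0.2500
7 21 load 0.2500
8 24 source 0.2500
9 27 load 0.2500
10 30 source 0.2500

Γ_L=-0.333333, Γ_S=0.200000; launch V₁=1·200/500=0.400000
k=0 src: V=0.4000
k=1 load: inc=0.400000, refl=0.400000·-0.333333=-0.1333; V=0.000000+0.400000+-0.133333=0.2667
k=2 src: inc=-0.133333, refl=-0.133333·0.200000=-0.0267; V=0.400000+-0.133333+-0.026667=0.2400
k=3 load: inc=-0.026667, refl=-0.026667·-0.333333=0.0089; V=0.266667+-0.026667+0.008889=0.2489
k=4 src: inc=0.008889, refl=0.008889·0.200000=0.0018; V=0.240000+0.008889+0.001778=0.2507
k=5 load: inc=0.001778, refl=0.001778·-0.333333=-0.0006; V=0.248889+0.001778+-0.000593=0.2501
k=6 src: inc=-0.000593, refl=-0.000593·0.200000=-0.0001; V=0.250667+-0.000593+-0.000119=0.2500
k=7 load: inc=-0.000119, refl=-0.000119·-0.333333=0.0000; V=0.250074+-0.000119+0.000040=0.2500
k=8 src: inc=0.000040, refl=0.000040·0.200000=0.0000; V=0.249956+0.000040+0.000008=0.2500
k=9 load: inc=0.000008, refl=0.000008·-0.333333=-0.0000; V=0.249995+0.000008+-0.000003=0.2500
k=10 src: inc=-0.000003, refl=-0.000003·0.200000=-0.0000; V=0.250003+-0.000003+-0.000001=0.2500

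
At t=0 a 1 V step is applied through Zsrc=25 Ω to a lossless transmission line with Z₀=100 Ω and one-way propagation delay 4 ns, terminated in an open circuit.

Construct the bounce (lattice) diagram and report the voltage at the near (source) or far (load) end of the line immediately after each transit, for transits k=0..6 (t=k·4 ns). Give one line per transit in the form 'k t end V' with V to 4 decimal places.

Γ_L=1.000000, Γ_S=-0.600000; launch V₁=1·100/125=0.800000
k=0 src: V=0.8000
k=1 load: inc=0.800000, refl=0.800000·1.000000=0.8000; V=0.000000+0.800000+0.800000=1.6000
k=2 src: inc=0.800000, refl=0.800000·-0.600000=-0.4800; V=0.800000+0.800000+-0.480000=1.1200
k=3 load: inc=-0.480000, refl=-0.480000·1.000000=-0.4800; V=1.600000+-0.480000+-0.480000=0.6400
k=4 src: inc=-0.480000, refl=-0.480000·-0.600000=0.2880; V=1.120000+-0.480000+0.288000=0.9280
k=5 load: inc=0.288000, refl=0.288000·1.000000=0.2880; V=0.640000+0.288000+0.288000=1.2160
k=6 src: inc=0.288000, refl=0.288000·-0.600000=-0.1728; V=0.928000+0.288000+-0.172800=1.0432

0 0 source 0.8000
1 4 load 1.6000
2 8 source 1.1200
3 12 load 0.6400
4 16 source 0.9280
5 20 load 1.2160
6 24 source 1.0432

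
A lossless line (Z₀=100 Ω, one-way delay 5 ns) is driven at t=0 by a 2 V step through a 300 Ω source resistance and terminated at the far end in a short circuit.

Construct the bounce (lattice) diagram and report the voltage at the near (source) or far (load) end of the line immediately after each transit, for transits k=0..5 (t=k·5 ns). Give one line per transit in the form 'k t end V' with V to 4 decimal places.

0 0 source 0.5000
1 5 load 0.0000
2 10 source -0.2500
3 15 load 0.0000
4 20 source 0.1250
5 25 load 0.0000

Γ_L=-1.000000, Γ_S=0.500000; launch V₁=2·100/400=0.500000
k=0 src: V=0.5000
k=1 load: inc=0.500000, refl=0.500000·-1.000000=-0.5000; V=0.000000+0.500000+-0.500000=0.0000
k=2 src: inc=-0.500000, refl=-0.500000·0.500000=-0.2500; V=0.500000+-0.500000+-0.250000=-0.2500
k=3 load: inc=-0.250000, refl=-0.250000·-1.000000=0.2500; V=0.000000+-0.250000+0.250000=0.0000
k=4 src: inc=0.250000, refl=0.250000·0.500000=0.1250; V=-0.250000+0.250000+0.125000=0.1250
k=5 load: inc=0.125000, refl=0.125000·-1.000000=-0.1250; V=0.000000+0.125000+-0.125000=0.0000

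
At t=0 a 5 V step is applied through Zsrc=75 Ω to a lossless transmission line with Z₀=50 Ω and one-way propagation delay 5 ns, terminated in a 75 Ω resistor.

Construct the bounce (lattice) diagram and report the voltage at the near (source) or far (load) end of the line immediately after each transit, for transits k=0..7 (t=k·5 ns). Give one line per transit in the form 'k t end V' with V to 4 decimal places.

Γ_L=0.200000, Γ_S=0.200000; launch V₁=5·50/125=2.000000
k=0 src: V=2.0000
k=1 load: inc=2.000000, refl=2.000000·0.200000=0.4000; V=0.000000+2.000000+0.400000=2.4000
k=2 src: inc=0.400000, refl=0.400000·0.200000=0.0800; V=2.000000+0.400000+0.080000=2.4800
k=3 load: inc=0.080000, refl=0.080000·0.200000=0.0160; V=2.400000+0.080000+0.016000=2.4960
k=4 src: inc=0.016000, refl=0.016000·0.200000=0.0032; V=2.480000+0.016000+0.003200=2.4992
k=5 load: inc=0.003200, refl=0.003200·0.200000=0.0006; V=2.496000+0.003200+0.000640=2.4998
k=6 src: inc=0.000640, refl=0.000640·0.200000=0.0001; V=2.499200+0.000640+0.000128=2.5000
k=7 load: inc=0.000128, refl=0.000128·0.200000=0.0000; V=2.499840+0.000128+0.000026=2.5000

0 0 source 2.0000
1 5 load 2.4000
2 10 source 2.4800
3 15 load 2.4960
4 20 source 2.4992
5 25 load 2.4998
6 30 source 2.5000
7 35 load 2.5000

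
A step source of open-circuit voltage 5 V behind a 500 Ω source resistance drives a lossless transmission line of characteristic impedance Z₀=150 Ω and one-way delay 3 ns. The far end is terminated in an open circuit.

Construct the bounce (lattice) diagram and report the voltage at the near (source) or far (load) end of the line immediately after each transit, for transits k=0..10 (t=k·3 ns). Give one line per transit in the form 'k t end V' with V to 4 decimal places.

0 0 source 1.1538
1 3 load 2.3077
2 6 source 2.9290
3 9 load 3.5503
4 12 source 3.8848
5 15 load 4.2194
6 18 source 4.3995
7 21 load 4.5797
8 24 source 4.6767
9 27 load 4.7737
10 30 source 4.8259

Γ_L=1.000000, Γ_S=0.538462; launch V₁=5·150/650=1.153846
k=0 src: V=1.1538
k=1 load: inc=1.153846, refl=1.153846·1.000000=1.1538; V=0.000000+1.153846+1.153846=2.3077
k=2 src: inc=1.153846, refl=1.153846·0.538462=0.6213; V=1.153846+1.153846+0.621302=2.9290
k=3 load: inc=0.621302, refl=0.621302·1.000000=0.6213; V=2.307692+0.621302+0.621302=3.5503
k=4 src: inc=0.621302, refl=0.621302·0.538462=0.3345; V=2.928994+0.621302+0.334547=3.8848
k=5 load: inc=0.334547, refl=0.334547·1.000000=0.3345; V=3.550296+0.334547+0.334547=4.2194
k=6 src: inc=0.334547, refl=0.334547·0.538462=0.1801; V=3.884843+0.334547+0.180141=4.3995
k=7 load: inc=0.180141, refl=0.180141·1.000000=0.1801; V=4.219390+0.180141+0.180141=4.5797
k=8 src: inc=0.180141, refl=0.180141·0.538462=0.0970; V=4.399531+0.180141+0.096999=4.6767
k=9 load: inc=0.096999, refl=0.096999·1.000000=0.0970; V=4.579672+0.096999+0.096999=4.7737
k=10 src: inc=0.096999, refl=0.096999·0.538462=0.0522; V=4.676670+0.096999+0.052230=4.8259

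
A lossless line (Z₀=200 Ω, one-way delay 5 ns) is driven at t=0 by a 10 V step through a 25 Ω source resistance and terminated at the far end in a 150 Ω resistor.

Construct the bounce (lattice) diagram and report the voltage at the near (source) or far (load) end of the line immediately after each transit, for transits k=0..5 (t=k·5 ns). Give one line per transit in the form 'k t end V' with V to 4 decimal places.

0 0 source 8.8889
1 5 load 7.6190
2 10 source 8.6067
3 15 load 8.4656
4 20 source 8.5753
5 25 load 8.5597

Γ_L=-0.142857, Γ_S=-0.777778; launch V₁=10·200/225=8.888889
k=0 src: V=8.8889
k=1 load: inc=8.888889, refl=8.888889·-0.142857=-1.2698; V=0.000000+8.888889+-1.269841=7.6190
k=2 src: inc=-1.269841, refl=-1.269841·-0.777778=0.9877; V=8.888889+-1.269841+0.987654=8.6067
k=3 load: inc=0.987654, refl=0.987654·-0.142857=-0.1411; V=7.619048+0.987654+-0.141093=8.4656
k=4 src: inc=-0.141093, refl=-0.141093·-0.777778=0.1097; V=8.606702+-0.141093+0.109739=8.5753
k=5 load: inc=0.109739, refl=0.109739·-0.142857=-0.0157; V=8.465608+0.109739+-0.015677=8.5597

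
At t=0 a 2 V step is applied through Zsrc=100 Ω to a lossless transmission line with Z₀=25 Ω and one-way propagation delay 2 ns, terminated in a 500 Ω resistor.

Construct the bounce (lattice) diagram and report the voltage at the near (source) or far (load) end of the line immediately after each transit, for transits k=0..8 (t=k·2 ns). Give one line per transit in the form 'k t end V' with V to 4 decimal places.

Γ_L=0.904762, Γ_S=0.600000; launch V₁=2·25/125=0.400000
k=0 src: V=0.4000
k=1 load: inc=0.400000, refl=0.400000·0.904762=0.3619; V=0.000000+0.400000+0.361905=0.7619
k=2 src: inc=0.361905, refl=0.361905·0.600000=0.2171; V=0.400000+0.361905+0.217143=0.9790
k=3 load: inc=0.217143, refl=0.217143·0.904762=0.1965; V=0.761905+0.217143+0.196463=1.1755
k=4 src: inc=0.196463, refl=0.196463·0.600000=0.1179; V=0.979048+0.196463+0.117878=1.2934
k=5 load: inc=0.117878, refl=0.117878·0.904762=0.1067; V=1.175510+0.117878+0.106651=1.4000
k=6 src: inc=0.106651, refl=0.106651·0.600000=0.0640; V=1.293388+0.106651+0.063991=1.4640
k=7 load: inc=0.063991, refl=0.063991·0.904762=0.0579; V=1.400039+0.063991+0.057896=1.5219
k=8 src: inc=0.057896, refl=0.057896·0.600000=0.0347; V=1.464030+0.057896+0.034738=1.5567

0 0 source 0.4000
1 2 load 0.7619
2 4 source 0.9790
3 6 load 1.1755
4 8 source 1.2934
5 10 load 1.4000
6 12 source 1.4640
7 14 load 1.5219
8 16 source 1.5567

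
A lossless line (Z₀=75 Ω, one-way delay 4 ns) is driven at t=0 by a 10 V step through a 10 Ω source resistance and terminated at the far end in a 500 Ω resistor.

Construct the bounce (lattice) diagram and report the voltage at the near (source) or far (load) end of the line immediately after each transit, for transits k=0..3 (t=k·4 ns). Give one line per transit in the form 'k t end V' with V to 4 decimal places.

Γ_L=0.739130, Γ_S=-0.764706; launch V₁=10·75/85=8.823529
k=0 src: V=8.8235
k=1 load: inc=8.823529, refl=8.823529·0.739130=6.5217; V=0.000000+8.823529+6.521739=15.3453
k=2 src: inc=6.521739, refl=6.521739·-0.764706=-4.9872; V=8.823529+6.521739+-4.987212=10.3581
k=3 load: inc=-4.987212, refl=-4.987212·0.739130=-3.6862; V=15.345269+-4.987212+-3.686200=6.6719

0 0 source 8.8235
1 4 load 15.3453
2 8 source 10.3581
3 12 load 6.6719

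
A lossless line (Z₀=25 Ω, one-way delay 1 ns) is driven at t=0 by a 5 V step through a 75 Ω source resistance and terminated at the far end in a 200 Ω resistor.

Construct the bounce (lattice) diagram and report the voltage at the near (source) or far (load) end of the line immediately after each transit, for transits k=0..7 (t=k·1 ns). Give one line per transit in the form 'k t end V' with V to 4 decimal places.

0 0 source 1.2500
1 1 load 2.2222
2 2 source 2.7083
3 3 load 3.0864
4 4 source 3.2755
5 5 load 3.4225
6 6 source 3.4960
7 7 load 3.5532

Γ_L=0.777778, Γ_S=0.500000; launch V₁=5·25/100=1.250000
k=0 src: V=1.2500
k=1 load: inc=1.250000, refl=1.250000·0.777778=0.9722; V=0.000000+1.250000+0.972222=2.2222
k=2 src: inc=0.972222, refl=0.972222·0.500000=0.4861; V=1.250000+0.972222+0.486111=2.7083
k=3 load: inc=0.486111, refl=0.486111·0.777778=0.3781; V=2.222222+0.486111+0.378086=3.0864
k=4 src: inc=0.378086, refl=0.378086·0.500000=0.1890; V=2.708333+0.378086+0.189043=3.2755
k=5 load: inc=0.189043, refl=0.189043·0.777778=0.1470; V=3.086420+0.189043+0.147034=3.4225
k=6 src: inc=0.147034, refl=0.147034·0.500000=0.0735; V=3.275463+0.147034+0.073517=3.4960
k=7 load: inc=0.073517, refl=0.073517·0.777778=0.0572; V=3.422497+0.073517+0.057180=3.5532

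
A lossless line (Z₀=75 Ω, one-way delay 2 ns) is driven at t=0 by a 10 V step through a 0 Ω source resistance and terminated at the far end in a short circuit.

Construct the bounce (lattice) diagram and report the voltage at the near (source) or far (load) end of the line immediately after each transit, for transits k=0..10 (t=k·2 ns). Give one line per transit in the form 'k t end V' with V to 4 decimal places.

0 0 source 10.0000
1 2 load 0.0000
2 4 source 10.0000
3 6 load 0.0000
4 8 source 10.0000
5 10 load 0.0000
6 12 source 10.0000
7 14 load 0.0000
8 16 source 10.0000
9 18 load 0.0000
10 20 source 10.0000

Γ_L=-1.000000, Γ_S=-1.000000; launch V₁=10·75/75=10.000000
k=0 src: V=10.0000
k=1 load: inc=10.000000, refl=10.000000·-1.000000=-10.0000; V=0.000000+10.000000+-10.000000=0.0000
k=2 src: inc=-10.000000, refl=-10.000000·-1.000000=10.0000; V=10.000000+-10.000000+10.000000=10.0000
k=3 load: inc=10.000000, refl=10.000000·-1.000000=-10.0000; V=0.000000+10.000000+-10.000000=0.0000
k=4 src: inc=-10.000000, refl=-10.000000·-1.000000=10.0000; V=10.000000+-10.000000+10.000000=10.0000
k=5 load: inc=10.000000, refl=10.000000·-1.000000=-10.0000; V=0.000000+10.000000+-10.000000=0.0000
k=6 src: inc=-10.000000, refl=-10.000000·-1.000000=10.0000; V=10.000000+-10.000000+10.000000=10.0000
k=7 load: inc=10.000000, refl=10.000000·-1.000000=-10.0000; V=0.000000+10.000000+-10.000000=0.0000
k=8 src: inc=-10.000000, refl=-10.000000·-1.000000=10.0000; V=10.000000+-10.000000+10.000000=10.0000
k=9 load: inc=10.000000, refl=10.000000·-1.000000=-10.0000; V=0.000000+10.000000+-10.000000=0.0000
k=10 src: inc=-10.000000, refl=-10.000000·-1.000000=10.0000; V=10.000000+-10.000000+10.000000=10.0000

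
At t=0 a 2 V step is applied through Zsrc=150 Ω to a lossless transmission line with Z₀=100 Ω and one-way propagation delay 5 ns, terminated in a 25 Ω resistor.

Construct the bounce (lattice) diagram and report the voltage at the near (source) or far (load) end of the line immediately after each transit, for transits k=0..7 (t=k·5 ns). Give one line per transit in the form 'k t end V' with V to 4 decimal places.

0 0 source 0.8000
1 5 load 0.3200
2 10 source 0.2240
3 15 load 0.2816
4 20 source 0.2931
5 25 load 0.2862
6 30 source 0.2848
7 35 load 0.2857

Γ_L=-0.600000, Γ_S=0.200000; launch V₁=2·100/250=0.800000
k=0 src: V=0.8000
k=1 load: inc=0.800000, refl=0.800000·-0.600000=-0.4800; V=0.000000+0.800000+-0.480000=0.3200
k=2 src: inc=-0.480000, refl=-0.480000·0.200000=-0.0960; V=0.800000+-0.480000+-0.096000=0.2240
k=3 load: inc=-0.096000, refl=-0.096000·-0.600000=0.0576; V=0.320000+-0.096000+0.057600=0.2816
k=4 src: inc=0.057600, refl=0.057600·0.200000=0.0115; V=0.224000+0.057600+0.011520=0.2931
k=5 load: inc=0.011520, refl=0.011520·-0.600000=-0.0069; V=0.281600+0.011520+-0.006912=0.2862
k=6 src: inc=-0.006912, refl=-0.006912·0.200000=-0.0014; V=0.293120+-0.006912+-0.001382=0.2848
k=7 load: inc=-0.001382, refl=-0.001382·-0.600000=0.0008; V=0.286208+-0.001382+0.000829=0.2857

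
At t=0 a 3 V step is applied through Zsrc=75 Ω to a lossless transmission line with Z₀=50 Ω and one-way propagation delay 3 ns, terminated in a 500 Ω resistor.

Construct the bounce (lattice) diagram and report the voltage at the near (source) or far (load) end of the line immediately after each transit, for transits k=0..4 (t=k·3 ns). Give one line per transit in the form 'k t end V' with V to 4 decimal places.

Γ_L=0.818182, Γ_S=0.200000; launch V₁=3·50/125=1.200000
k=0 src: V=1.2000
k=1 load: inc=1.200000, refl=1.200000·0.818182=0.9818; V=0.000000+1.200000+0.981818=2.1818
k=2 src: inc=0.981818, refl=0.981818·0.200000=0.1964; V=1.200000+0.981818+0.196364=2.3782
k=3 load: inc=0.196364, refl=0.196364·0.818182=0.1607; V=2.181818+0.196364+0.160661=2.5388
k=4 src: inc=0.160661, refl=0.160661·0.200000=0.0321; V=2.378182+0.160661+0.032132=2.5710

0 0 source 1.2000
1 3 load 2.1818
2 6 source 2.3782
3 9 load 2.5388
4 12 source 2.5710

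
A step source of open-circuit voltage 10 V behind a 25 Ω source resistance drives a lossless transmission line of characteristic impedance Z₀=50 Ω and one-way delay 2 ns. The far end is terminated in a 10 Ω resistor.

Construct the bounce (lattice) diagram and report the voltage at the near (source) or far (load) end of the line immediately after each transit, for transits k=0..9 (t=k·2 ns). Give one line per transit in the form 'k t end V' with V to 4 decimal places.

0 0 source 6.6667
1 2 load 2.2222
2 4 source 3.7037
3 6 load 2.7160
4 8 source 3.0453
5 10 load 2.8258
6 12 source 2.8989
7 14 load 2.8502
8 16 source 2.8664
9 18 load 2.8556

Γ_L=-0.666667, Γ_S=-0.333333; launch V₁=10·50/75=6.666667
k=0 src: V=6.6667
k=1 load: inc=6.666667, refl=6.666667·-0.666667=-4.4444; V=0.000000+6.666667+-4.444444=2.2222
k=2 src: inc=-4.444444, refl=-4.444444·-0.333333=1.4815; V=6.666667+-4.444444+1.481481=3.7037
k=3 load: inc=1.481481, refl=1.481481·-0.666667=-0.9877; V=2.222222+1.481481+-0.987654=2.7160
k=4 src: inc=-0.987654, refl=-0.987654·-0.333333=0.3292; V=3.703704+-0.987654+0.329218=3.0453
k=5 load: inc=0.329218, refl=0.329218·-0.666667=-0.2195; V=2.716049+0.329218+-0.219479=2.8258
k=6 src: inc=-0.219479, refl=-0.219479·-0.333333=0.0732; V=3.045267+-0.219479+0.073160=2.8989
k=7 load: inc=0.073160, refl=0.073160·-0.666667=-0.0488; V=2.825789+0.073160+-0.048773=2.8502
k=8 src: inc=-0.048773, refl=-0.048773·-0.333333=0.0163; V=2.898948+-0.048773+0.016258=2.8664
k=9 load: inc=0.016258, refl=0.016258·-0.666667=-0.0108; V=2.850175+0.016258+-0.010838=2.8556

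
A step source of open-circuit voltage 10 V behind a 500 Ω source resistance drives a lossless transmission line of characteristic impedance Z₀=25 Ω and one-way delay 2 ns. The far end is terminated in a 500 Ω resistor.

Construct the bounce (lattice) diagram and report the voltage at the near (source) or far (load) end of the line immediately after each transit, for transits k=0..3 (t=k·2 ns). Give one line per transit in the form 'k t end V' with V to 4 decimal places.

Γ_L=0.904762, Γ_S=0.904762; launch V₁=10·25/525=0.476190
k=0 src: V=0.4762
k=1 load: inc=0.476190, refl=0.476190·0.904762=0.4308; V=0.000000+0.476190+0.430839=0.9070
k=2 src: inc=0.430839, refl=0.430839·0.904762=0.3898; V=0.476190+0.430839+0.389807=1.2968
k=3 load: inc=0.389807, refl=0.389807·0.904762=0.3527; V=0.907029+0.389807+0.352682=1.6495

0 0 source 0.4762
1 2 load 0.9070
2 4 source 1.2968
3 6 load 1.6495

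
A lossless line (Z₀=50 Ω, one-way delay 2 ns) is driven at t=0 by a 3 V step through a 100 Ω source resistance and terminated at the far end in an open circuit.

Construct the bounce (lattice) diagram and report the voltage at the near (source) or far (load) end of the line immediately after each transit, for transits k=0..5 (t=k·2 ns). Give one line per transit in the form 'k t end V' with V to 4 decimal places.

0 0 source 1.0000
1 2 load 2.0000
2 4 source 2.3333
3 6 load 2.6667
4 8 source 2.7778
5 10 load 2.8889

Γ_L=1.000000, Γ_S=0.333333; launch V₁=3·50/150=1.000000
k=0 src: V=1.0000
k=1 load: inc=1.000000, refl=1.000000·1.000000=1.0000; V=0.000000+1.000000+1.000000=2.0000
k=2 src: inc=1.000000, refl=1.000000·0.333333=0.3333; V=1.000000+1.000000+0.333333=2.3333
k=3 load: inc=0.333333, refl=0.333333·1.000000=0.3333; V=2.000000+0.333333+0.333333=2.6667
k=4 src: inc=0.333333, refl=0.333333·0.333333=0.1111; V=2.333333+0.333333+0.111111=2.7778
k=5 load: inc=0.111111, refl=0.111111·1.000000=0.1111; V=2.666667+0.111111+0.111111=2.8889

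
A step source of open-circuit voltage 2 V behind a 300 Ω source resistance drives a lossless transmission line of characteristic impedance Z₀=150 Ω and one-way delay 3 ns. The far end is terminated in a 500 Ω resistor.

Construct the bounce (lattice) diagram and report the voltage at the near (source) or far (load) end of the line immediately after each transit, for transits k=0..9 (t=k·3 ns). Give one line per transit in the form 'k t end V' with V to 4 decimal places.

0 0 source 0.6667
1 3 load 1.0256
2 6 source 1.1453
3 9 load 1.2097
4 12 source 1.2312
5 15 load 1.2428
6 18 source 1.2466
7 21 load 1.2487
8 24 source 1.2494
9 27 load 1.2498

Γ_L=0.538462, Γ_S=0.333333; launch V₁=2·150/450=0.666667
k=0 src: V=0.6667
k=1 load: inc=0.666667, refl=0.666667·0.538462=0.3590; V=0.000000+0.666667+0.358974=1.0256
k=2 src: inc=0.358974, refl=0.358974·0.333333=0.1197; V=0.666667+0.358974+0.119658=1.1453
k=3 load: inc=0.119658, refl=0.119658·0.538462=0.0644; V=1.025641+0.119658+0.064431=1.2097
k=4 src: inc=0.064431, refl=0.064431·0.333333=0.0215; V=1.145299+0.064431+0.021477=1.2312
k=5 load: inc=0.021477, refl=0.021477·0.538462=0.0116; V=1.209730+0.021477+0.011565=1.2428
k=6 src: inc=0.011565, refl=0.011565·0.333333=0.0039; V=1.231208+0.011565+0.003855=1.2466
k=7 load: inc=0.003855, refl=0.003855·0.538462=0.0021; V=1.242772+0.003855+0.002076=1.2487
k=8 src: inc=0.002076, refl=0.002076·0.333333=0.0007; V=1.246627+0.002076+0.000692=1.2494
k=9 load: inc=0.000692, refl=0.000692·0.538462=0.0004; V=1.248703+0.000692+0.000373=1.2498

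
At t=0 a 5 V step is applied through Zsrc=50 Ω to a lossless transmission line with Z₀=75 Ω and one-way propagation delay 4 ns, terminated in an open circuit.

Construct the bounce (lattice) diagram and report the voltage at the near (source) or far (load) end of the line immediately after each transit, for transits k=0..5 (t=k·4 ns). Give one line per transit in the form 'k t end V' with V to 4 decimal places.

Γ_L=1.000000, Γ_S=-0.200000; launch V₁=5·75/125=3.000000
k=0 src: V=3.0000
k=1 load: inc=3.000000, refl=3.000000·1.000000=3.0000; V=0.000000+3.000000+3.000000=6.0000
k=2 src: inc=3.000000, refl=3.000000·-0.200000=-0.6000; V=3.000000+3.000000+-0.600000=5.4000
k=3 load: inc=-0.600000, refl=-0.600000·1.000000=-0.6000; V=6.000000+-0.600000+-0.600000=4.8000
k=4 src: inc=-0.600000, refl=-0.600000·-0.200000=0.1200; V=5.400000+-0.600000+0.120000=4.9200
k=5 load: inc=0.120000, refl=0.120000·1.000000=0.1200; V=4.800000+0.120000+0.120000=5.0400

0 0 source 3.0000
1 4 load 6.0000
2 8 source 5.4000
3 12 load 4.8000
4 16 source 4.9200
5 20 load 5.0400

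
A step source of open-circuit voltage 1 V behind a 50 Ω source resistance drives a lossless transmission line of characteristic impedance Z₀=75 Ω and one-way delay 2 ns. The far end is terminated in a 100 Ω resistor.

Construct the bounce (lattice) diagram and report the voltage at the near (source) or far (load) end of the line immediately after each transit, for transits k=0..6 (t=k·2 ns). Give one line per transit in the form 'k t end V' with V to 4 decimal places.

0 0 source 0.6000
1 2 load 0.6857
2 4 source 0.6686
3 6 load 0.6661
4 8 source 0.6666
5 10 load 0.6667
6 12 source 0.6667

Γ_L=0.142857, Γ_S=-0.200000; launch V₁=1·75/125=0.600000
k=0 src: V=0.6000
k=1 load: inc=0.600000, refl=0.600000·0.142857=0.0857; V=0.000000+0.600000+0.085714=0.6857
k=2 src: inc=0.085714, refl=0.085714·-0.200000=-0.0171; V=0.600000+0.085714+-0.017143=0.6686
k=3 load: inc=-0.017143, refl=-0.017143·0.142857=-0.0024; V=0.685714+-0.017143+-0.002449=0.6661
k=4 src: inc=-0.002449, refl=-0.002449·-0.200000=0.0005; V=0.668571+-0.002449+0.000490=0.6666
k=5 load: inc=0.000490, refl=0.000490·0.142857=0.0001; V=0.666122+0.000490+0.000070=0.6667
k=6 src: inc=0.000070, refl=0.000070·-0.200000=-0.0000; V=0.666612+0.000070+-0.000014=0.6667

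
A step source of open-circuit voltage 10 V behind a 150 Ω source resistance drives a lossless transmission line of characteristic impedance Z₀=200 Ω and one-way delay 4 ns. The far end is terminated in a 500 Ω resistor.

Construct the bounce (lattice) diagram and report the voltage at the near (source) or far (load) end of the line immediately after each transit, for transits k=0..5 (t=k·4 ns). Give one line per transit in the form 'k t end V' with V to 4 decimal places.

Γ_L=0.428571, Γ_S=-0.142857; launch V₁=10·200/350=5.714286
k=0 src: V=5.7143
k=1 load: inc=5.714286, refl=5.714286·0.428571=2.4490; V=0.000000+5.714286+2.448980=8.1633
k=2 src: inc=2.448980, refl=2.448980·-0.142857=-0.3499; V=5.714286+2.448980+-0.349854=7.8134
k=3 load: inc=-0.349854, refl=-0.349854·0.428571=-0.1499; V=8.163265+-0.349854+-0.149938=7.6635
k=4 src: inc=-0.149938, refl=-0.149938·-0.142857=0.0214; V=7.813411+-0.149938+0.021420=7.6849
k=5 load: inc=0.021420, refl=0.021420·0.428571=0.0092; V=7.663474+0.021420+0.009180=7.6941

0 0 source 5.7143
1 4 load 8.1633
2 8 source 7.8134
3 12 load 7.6635
4 16 source 7.6849
5 20 load 7.6941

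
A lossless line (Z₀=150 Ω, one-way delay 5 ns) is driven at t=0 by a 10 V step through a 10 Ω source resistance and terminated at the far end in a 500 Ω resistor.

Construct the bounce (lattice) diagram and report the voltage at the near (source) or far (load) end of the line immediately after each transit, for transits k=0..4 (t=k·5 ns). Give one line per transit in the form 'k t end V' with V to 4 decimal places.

0 0 source 9.3750
1 5 load 14.4231
2 10 source 10.0060
3 15 load 7.6276
4 20 source 9.7087

Γ_L=0.538462, Γ_S=-0.875000; launch V₁=10·150/160=9.375000
k=0 src: V=9.3750
k=1 load: inc=9.375000, refl=9.375000·0.538462=5.0481; V=0.000000+9.375000+5.048077=14.4231
k=2 src: inc=5.048077, refl=5.048077·-0.875000=-4.4171; V=9.375000+5.048077+-4.417067=10.0060
k=3 load: inc=-4.417067, refl=-4.417067·0.538462=-2.3784; V=14.423077+-4.417067+-2.378421=7.6276
k=4 src: inc=-2.378421, refl=-2.378421·-0.875000=2.0811; V=10.006010+-2.378421+2.081118=9.7087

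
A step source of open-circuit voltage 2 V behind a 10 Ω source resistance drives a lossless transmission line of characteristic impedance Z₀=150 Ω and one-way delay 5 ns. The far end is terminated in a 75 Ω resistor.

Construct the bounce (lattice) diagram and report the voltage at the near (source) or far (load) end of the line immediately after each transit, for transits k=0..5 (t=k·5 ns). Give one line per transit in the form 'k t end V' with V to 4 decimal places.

Γ_L=-0.333333, Γ_S=-0.875000; launch V₁=2·150/160=1.875000
k=0 src: V=1.8750
k=1 load: inc=1.875000, refl=1.875000·-0.333333=-0.6250; V=0.000000+1.875000+-0.625000=1.2500
k=2 src: inc=-0.625000, refl=-0.625000·-0.875000=0.5469; V=1.875000+-0.625000+0.546875=1.7969
k=3 load: inc=0.546875, refl=0.546875·-0.333333=-0.1823; V=1.250000+0.546875+-0.182292=1.6146
k=4 src: inc=-0.182292, refl=-0.182292·-0.875000=0.1595; V=1.796875+-0.182292+0.159505=1.7741
k=5 load: inc=0.159505, refl=0.159505·-0.333333=-0.0532; V=1.614583+0.159505+-0.053168=1.7209

0 0 source 1.8750
1 5 load 1.2500
2 10 source 1.7969
3 15 load 1.6146
4 20 source 1.7741
5 25 load 1.7209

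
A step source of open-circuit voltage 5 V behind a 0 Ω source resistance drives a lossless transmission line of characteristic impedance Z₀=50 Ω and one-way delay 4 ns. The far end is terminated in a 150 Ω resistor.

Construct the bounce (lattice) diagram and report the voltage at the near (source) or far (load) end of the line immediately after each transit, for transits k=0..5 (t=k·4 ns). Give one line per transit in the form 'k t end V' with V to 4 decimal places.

Γ_L=0.500000, Γ_S=-1.000000; launch V₁=5·50/50=5.000000
k=0 src: V=5.0000
k=1 load: inc=5.000000, refl=5.000000·0.500000=2.5000; V=0.000000+5.000000+2.500000=7.5000
k=2 src: inc=2.500000, refl=2.500000·-1.000000=-2.5000; V=5.000000+2.500000+-2.500000=5.0000
k=3 load: inc=-2.500000, refl=-2.500000·0.500000=-1.2500; V=7.500000+-2.500000+-1.250000=3.7500
k=4 src: inc=-1.250000, refl=-1.250000·-1.000000=1.2500; V=5.000000+-1.250000+1.250000=5.0000
k=5 load: inc=1.250000, refl=1.250000·0.500000=0.6250; V=3.750000+1.250000+0.625000=5.6250

0 0 source 5.0000
1 4 load 7.5000
2 8 source 5.0000
3 12 load 3.7500
4 16 source 5.0000
5 20 load 5.6250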